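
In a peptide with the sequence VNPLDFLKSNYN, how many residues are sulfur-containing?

Only Cys (C) and Met (M) have a sulfur atom in the side chain.
None of the 12 residues belong to this group.

0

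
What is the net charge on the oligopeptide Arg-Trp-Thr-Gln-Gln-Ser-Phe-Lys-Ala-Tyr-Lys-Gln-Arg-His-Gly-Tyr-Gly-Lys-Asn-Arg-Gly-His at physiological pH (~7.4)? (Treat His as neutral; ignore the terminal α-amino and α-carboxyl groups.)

At pH ~7.4 the Lys and Arg side chains are protonated (+1), the Asp and Glu side chains are deprotonated (−1), and with His taken as neutral all other side chains carry no charge.
Positive (K, R): Arg1, Lys8, Lys11, Arg13, Lys18, Arg20 → +6.
Negative (D, E): none → −0.
Net charge = (+6) + (−0) = +6.

+6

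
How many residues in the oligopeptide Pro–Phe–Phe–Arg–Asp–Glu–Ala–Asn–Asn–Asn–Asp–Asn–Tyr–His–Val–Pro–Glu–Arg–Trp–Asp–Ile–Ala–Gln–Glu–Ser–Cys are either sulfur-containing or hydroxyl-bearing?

Sulfur-containing: C, M. Hydroxyl-bearing: S, T, Y.
Sulfur-containing residues here: Cys26 (1).
Hydroxyl-bearing residues here: Tyr13, Ser25 (2).
The two groups share no amino acid, so total = 1 + 2 = 3.

3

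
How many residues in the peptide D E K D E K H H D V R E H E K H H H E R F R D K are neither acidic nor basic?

2

Acidic: D, E. Basic: K, R, H. All other residues are neither.
Matching residues: V10, F21.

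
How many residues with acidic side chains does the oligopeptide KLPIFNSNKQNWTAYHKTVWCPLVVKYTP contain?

0

Only D (aspartate) and E (glutamate) carry a side-chain carboxylic acid.
None of the 29 residues belong to this group.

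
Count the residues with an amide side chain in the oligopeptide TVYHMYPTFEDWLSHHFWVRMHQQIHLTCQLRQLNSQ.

6

The amide-side-chain residues are Asn (N) and Gln (Q).
Matching residues: Q23, Q24, Q30, Q33, N35, Q37.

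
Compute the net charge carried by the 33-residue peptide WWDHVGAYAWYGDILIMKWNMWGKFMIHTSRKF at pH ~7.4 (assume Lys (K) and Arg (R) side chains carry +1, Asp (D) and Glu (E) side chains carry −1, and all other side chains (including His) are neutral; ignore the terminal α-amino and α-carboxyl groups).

Positive (K, R): K18, K24, R31, K32 → +4.
Negative (D, E): D3, D13 → −2.
Net charge = (+4) + (−2) = +2.

+2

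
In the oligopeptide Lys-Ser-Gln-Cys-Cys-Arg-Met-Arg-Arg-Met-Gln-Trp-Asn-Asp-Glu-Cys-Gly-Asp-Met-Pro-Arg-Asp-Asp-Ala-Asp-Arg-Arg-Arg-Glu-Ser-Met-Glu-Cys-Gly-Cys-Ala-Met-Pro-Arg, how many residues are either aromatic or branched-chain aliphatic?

1

Aromatic: F, W, Y. Branched-chain aliphatic: I, L, V.
Aromatic residues here: Trp12 (1).
Branched-chain aliphatic residues here: none (0).
The two groups share no amino acid, so total = 1 + 0 = 1.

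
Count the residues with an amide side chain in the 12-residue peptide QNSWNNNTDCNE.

Only N (asparagine) and Q (glutamine) carry a side-chain carboxamide.
Matching residues: Q1, N2, N5, N6, N7, N11.

6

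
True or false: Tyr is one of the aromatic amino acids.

True

The aromatic amino acids are Phe (F, benzyl), Trp (W, indole), and Tyr (Y, phenol).
Tyrosine is in this group.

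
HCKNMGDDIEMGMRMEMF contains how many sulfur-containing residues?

Only Cys (C) and Met (M) have a sulfur atom in the side chain.
Matching residues: C2, M5, M11, M13, M15, M17.

6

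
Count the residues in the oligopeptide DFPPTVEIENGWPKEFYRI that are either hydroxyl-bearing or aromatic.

Hydroxyl-bearing: S, T, Y. Aromatic: F, W, Y.
Hydroxyl-bearing residues here: T5, Y17 (2).
Aromatic residues here: F2, W12, F16, Y17 (4).
Y is in both groups, so the 1 Y residue must not be double-counted.
Total = 2 + 4 − 1 = 5.

5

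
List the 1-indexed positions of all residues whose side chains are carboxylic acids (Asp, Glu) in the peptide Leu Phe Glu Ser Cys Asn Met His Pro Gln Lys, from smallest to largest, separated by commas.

Matching residues: Glu3.

3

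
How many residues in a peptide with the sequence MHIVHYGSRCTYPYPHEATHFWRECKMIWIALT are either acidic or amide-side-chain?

2

Acidic: D, E. Amide-side-chain: N, Q.
Acidic residues here: E17, E24 (2).
Amide-side-chain residues here: none (0).
The two groups share no amino acid, so total = 2 + 0 = 2.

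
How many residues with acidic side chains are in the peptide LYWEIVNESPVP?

The acidic residues are Asp (D) and Glu (E), whose side chains end in a carboxylate group.
Matching residues: E4, E8.

2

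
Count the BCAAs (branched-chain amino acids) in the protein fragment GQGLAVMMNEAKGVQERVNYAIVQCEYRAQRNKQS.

V, L, and I make up the branched-chain aliphatic group.
Matching residues: L4, V6, V14, V18, I22, V23.

6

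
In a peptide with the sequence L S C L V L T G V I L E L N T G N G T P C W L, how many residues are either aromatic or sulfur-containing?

Aromatic: F, W, Y. Sulfur-containing: C, M.
Aromatic residues here: W22 (1).
Sulfur-containing residues here: C3, C21 (2).
The two groups share no amino acid, so total = 1 + 2 = 3.

3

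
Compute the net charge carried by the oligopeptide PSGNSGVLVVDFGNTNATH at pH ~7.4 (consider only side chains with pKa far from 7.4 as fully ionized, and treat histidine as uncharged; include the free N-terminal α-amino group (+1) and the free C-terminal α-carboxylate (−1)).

Near pH 7.4, K and R contribute +1 each, D and E contribute −1 each, and every other side chain (His included, as stated) is uncharged.
Positive (K, R): none → +0.
Negative (D, E): D11 → −1.
The N-terminus (+1) and C-terminus (−1) cancel.
Net charge = (+0) + (−1) = −1.

-1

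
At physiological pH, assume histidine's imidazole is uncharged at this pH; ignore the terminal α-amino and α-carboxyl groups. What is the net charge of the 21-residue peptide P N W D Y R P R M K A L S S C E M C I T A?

+1

At pH ~7.4 the Lys and Arg side chains are protonated (+1), the Asp and Glu side chains are deprotonated (−1), and with His taken as neutral all other side chains carry no charge.
Positive (K, R): R6, R8, K10 → +3.
Negative (D, E): D4, E16 → −2.
Net charge = (+3) + (−2) = +1.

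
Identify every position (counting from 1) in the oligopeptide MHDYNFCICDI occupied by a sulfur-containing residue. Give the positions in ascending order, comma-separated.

1, 7, 9

Matching residues: M1, C7, C9.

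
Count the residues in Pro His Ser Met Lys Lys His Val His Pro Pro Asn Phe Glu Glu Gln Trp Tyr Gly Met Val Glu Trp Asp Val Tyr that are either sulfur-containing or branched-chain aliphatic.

5

Sulfur-containing: C, M. Branched-chain aliphatic: I, L, V.
Sulfur-containing residues here: Met4, Met20 (2).
Branched-chain aliphatic residues here: Val8, Val21, Val25 (3).
The two groups share no amino acid, so total = 2 + 3 = 5.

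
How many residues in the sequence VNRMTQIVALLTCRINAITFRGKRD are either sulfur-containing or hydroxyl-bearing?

Sulfur-containing: C, M. Hydroxyl-bearing: S, T, Y.
Sulfur-containing residues here: M4, C13 (2).
Hydroxyl-bearing residues here: T5, T12, T19 (3).
The two groups share no amino acid, so total = 2 + 3 = 5.

5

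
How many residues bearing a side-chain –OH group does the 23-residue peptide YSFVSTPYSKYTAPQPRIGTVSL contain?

10

S, T, and Y are the three residues with a side-chain hydroxyl.
Matching residues: Y1, S2, S5, T6, Y8, S9, Y11, T12, T20, S22.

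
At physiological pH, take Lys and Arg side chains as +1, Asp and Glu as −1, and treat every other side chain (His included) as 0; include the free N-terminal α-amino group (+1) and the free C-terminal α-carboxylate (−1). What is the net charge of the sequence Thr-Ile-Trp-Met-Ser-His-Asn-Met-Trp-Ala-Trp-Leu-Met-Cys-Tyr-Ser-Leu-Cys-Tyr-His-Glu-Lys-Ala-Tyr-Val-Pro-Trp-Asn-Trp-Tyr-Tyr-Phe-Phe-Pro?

Positive (K, R): Lys22 → +1.
Negative (D, E): Glu21 → −1.
The N-terminus (+1) and C-terminus (−1) cancel.
Net charge = (+1) + (−1) = 0.

0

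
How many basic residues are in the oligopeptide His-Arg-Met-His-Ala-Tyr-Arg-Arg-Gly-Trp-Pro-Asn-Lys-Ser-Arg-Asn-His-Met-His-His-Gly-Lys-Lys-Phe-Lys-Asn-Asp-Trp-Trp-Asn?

The basic amino acids are Lys (K), Arg (R), and His (H).
Matching residues: His1, Arg2, His4, Arg7, Arg8, Lys13, Arg15, His17, His19, His20, Lys22, Lys23, Lys25.

13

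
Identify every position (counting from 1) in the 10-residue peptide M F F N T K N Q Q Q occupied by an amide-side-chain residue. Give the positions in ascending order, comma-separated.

4, 7, 8, 9, 10

Matching residues: N4, N7, Q8, Q9, Q10.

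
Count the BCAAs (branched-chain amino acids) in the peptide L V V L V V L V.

The BCAAs are Val, Leu, and Ile — aliphatic side chains with a branch point.
Matching residues: L1, V2, V3, L4, V5, V6, L7, V8.

8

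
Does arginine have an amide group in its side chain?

Asparagine (N) and glutamine (Q) have uncharged amide side chains.
Arginine is not in this group.

No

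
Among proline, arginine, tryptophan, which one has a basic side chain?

arginine

The basic amino acids are Lys (K), Arg (R), and His (H).
Of the listed options, only arginine belongs to this group.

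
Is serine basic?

The basic amino acids are Lys (K), Arg (R), and His (H).
Serine is not in this group.

No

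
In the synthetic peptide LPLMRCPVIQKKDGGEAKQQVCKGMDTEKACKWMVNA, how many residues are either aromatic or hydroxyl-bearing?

2

Aromatic: F, W, Y. Hydroxyl-bearing: S, T, Y.
Aromatic residues here: W33 (1).
Hydroxyl-bearing residues here: T27 (1).
(Y belongs to both groups, but none appear in this sequence.) Total = 1 + 1 = 2.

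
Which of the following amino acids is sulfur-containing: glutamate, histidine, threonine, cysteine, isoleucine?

Cysteine (C, thiol) and methionine (M, thioether) are the two sulfur-containing amino acids.
Of the listed options, only cysteine belongs to this group.

cysteine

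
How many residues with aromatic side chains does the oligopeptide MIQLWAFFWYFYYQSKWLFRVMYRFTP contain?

12

F, W, and Y each carry an aromatic ring on the side chain.
Matching residues: W5, F7, F8, W9, Y10, F11, Y12, Y13, W17, F19, Y23, F25.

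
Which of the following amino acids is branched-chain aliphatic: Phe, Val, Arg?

Val

Valine (V), leucine (L), and isoleucine (I) are the branched-chain amino acids.
Of the listed options, only Val belongs to this group.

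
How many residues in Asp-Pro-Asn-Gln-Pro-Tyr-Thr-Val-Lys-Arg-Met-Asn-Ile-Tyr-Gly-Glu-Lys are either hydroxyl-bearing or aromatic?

Hydroxyl-bearing: S, T, Y. Aromatic: F, W, Y.
Hydroxyl-bearing residues here: Tyr6, Thr7, Tyr14 (3).
Aromatic residues here: Tyr6, Tyr14 (2).
Y is in both groups, so the 2 Y residues must not be double-counted.
Total = 3 + 2 − 2 = 3.

3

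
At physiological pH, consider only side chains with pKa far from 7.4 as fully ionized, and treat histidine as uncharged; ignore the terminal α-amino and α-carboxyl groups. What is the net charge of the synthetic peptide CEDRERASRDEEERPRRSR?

At pH ~7.4 the Lys and Arg side chains are protonated (+1), the Asp and Glu side chains are deprotonated (−1), and with His taken as neutral all other side chains carry no charge.
Positive (K, R): R4, R6, R9, R14, R16, R17, R19 → +7.
Negative (D, E): E2, D3, E5, D10, E11, E12, E13 → −7.
Net charge = (+7) + (−7) = 0.

0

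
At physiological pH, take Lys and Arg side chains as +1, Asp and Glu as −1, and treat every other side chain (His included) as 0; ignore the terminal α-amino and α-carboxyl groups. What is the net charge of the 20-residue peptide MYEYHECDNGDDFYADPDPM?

Positive (K, R): none → +0.
Negative (D, E): E3, E6, D8, D11, D12, D16, D18 → −7.
Net charge = (+0) + (−7) = −7.

-7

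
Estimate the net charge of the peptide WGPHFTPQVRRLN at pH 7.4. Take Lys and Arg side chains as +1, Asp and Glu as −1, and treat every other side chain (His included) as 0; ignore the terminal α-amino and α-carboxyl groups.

+2

Positive (K, R): R10, R11 → +2.
Negative (D, E): none → −0.
Net charge = (+2) + (−0) = +2.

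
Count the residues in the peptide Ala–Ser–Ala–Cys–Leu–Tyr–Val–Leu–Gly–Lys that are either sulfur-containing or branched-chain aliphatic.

4

Sulfur-containing: C, M. Branched-chain aliphatic: I, L, V.
Sulfur-containing residues here: Cys4 (1).
Branched-chain aliphatic residues here: Leu5, Val7, Leu8 (3).
The two groups share no amino acid, so total = 1 + 3 = 4.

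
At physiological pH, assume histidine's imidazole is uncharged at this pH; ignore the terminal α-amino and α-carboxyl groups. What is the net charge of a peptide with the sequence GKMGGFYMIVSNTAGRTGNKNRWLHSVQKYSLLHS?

At pH ~7.4 the Lys and Arg side chains are protonated (+1), the Asp and Glu side chains are deprotonated (−1), and with His taken as neutral all other side chains carry no charge.
Positive (K, R): K2, R16, K20, R22, K29 → +5.
Negative (D, E): none → −0.
Net charge = (+5) + (−0) = +5.

+5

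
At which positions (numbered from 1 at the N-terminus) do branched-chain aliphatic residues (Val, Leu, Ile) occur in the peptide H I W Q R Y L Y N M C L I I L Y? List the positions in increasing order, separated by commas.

2, 7, 12, 13, 14, 15

Matching residues: I2, L7, L12, I13, I14, L15.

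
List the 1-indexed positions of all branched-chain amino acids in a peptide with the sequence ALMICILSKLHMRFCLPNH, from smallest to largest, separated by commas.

2, 4, 6, 7, 10, 16

Valine (V), leucine (L), and isoleucine (I) are the branched-chain amino acids.
Matching residues: L2, I4, I6, L7, L10, L16.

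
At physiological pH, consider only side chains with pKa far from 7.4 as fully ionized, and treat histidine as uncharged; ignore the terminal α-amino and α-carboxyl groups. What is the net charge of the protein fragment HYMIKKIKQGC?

+3

The side chains ionized at physiological pH are Lys/Arg (+1) and Asp/Glu (−1); with His treated as neutral, nothing else contributes.
Positive (K, R): K5, K6, K8 → +3.
Negative (D, E): none → −0.
Net charge = (+3) + (−0) = +3.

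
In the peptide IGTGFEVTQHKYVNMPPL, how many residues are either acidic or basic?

Acidic: D, E. Basic: H, K, R.
Acidic residues here: E6 (1).
Basic residues here: H10, K11 (2).
The two groups share no amino acid, so total = 1 + 2 = 3.

3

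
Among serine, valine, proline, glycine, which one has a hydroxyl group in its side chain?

S, T, and Y are the three residues with a side-chain hydroxyl.
Of the listed options, only serine belongs to this group.

serine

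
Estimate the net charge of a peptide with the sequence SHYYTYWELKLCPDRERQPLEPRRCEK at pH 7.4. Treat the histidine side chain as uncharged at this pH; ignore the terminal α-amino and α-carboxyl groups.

+1

Near pH 7.4, K and R contribute +1 each, D and E contribute −1 each, and every other side chain (His included, as stated) is uncharged.
Positive (K, R): K10, R15, R17, R23, R24, K27 → +6.
Negative (D, E): E8, D14, E16, E21, E26 → −5.
Net charge = (+6) + (−5) = +1.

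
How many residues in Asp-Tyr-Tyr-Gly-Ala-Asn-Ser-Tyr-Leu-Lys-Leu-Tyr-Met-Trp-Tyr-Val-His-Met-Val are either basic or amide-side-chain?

Basic: H, K, R. Amide-side-chain: N, Q.
Basic residues here: Lys10, His17 (2).
Amide-side-chain residues here: Asn6 (1).
The two groups share no amino acid, so total = 2 + 1 = 3.

3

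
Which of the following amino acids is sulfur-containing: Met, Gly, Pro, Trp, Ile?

The sulfur-bearing residues are cysteine (–SH) and methionine (–S–CH₃).
Of the listed options, only Met belongs to this group.

Met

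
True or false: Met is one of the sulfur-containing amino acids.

True

Only Cys (C) and Met (M) have a sulfur atom in the side chain.
Methionine is in this group.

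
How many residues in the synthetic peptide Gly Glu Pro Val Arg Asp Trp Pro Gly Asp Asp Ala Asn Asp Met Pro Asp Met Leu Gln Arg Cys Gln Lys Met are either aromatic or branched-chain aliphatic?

Aromatic: F, W, Y. Branched-chain aliphatic: I, L, V.
Aromatic residues here: Trp7 (1).
Branched-chain aliphatic residues here: Val4, Leu19 (2).
The two groups share no amino acid, so total = 1 + 2 = 3.

3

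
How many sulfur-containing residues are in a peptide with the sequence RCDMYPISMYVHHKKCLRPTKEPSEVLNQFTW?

4

Only Cys (C) and Met (M) have a sulfur atom in the side chain.
Matching residues: C2, M4, M9, C16.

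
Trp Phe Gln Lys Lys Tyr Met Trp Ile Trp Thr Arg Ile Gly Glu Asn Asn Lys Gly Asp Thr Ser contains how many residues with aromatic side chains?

5

The aromatic amino acids are Phe (F, benzyl), Trp (W, indole), and Tyr (Y, phenol).
Matching residues: Trp1, Phe2, Tyr6, Trp8, Trp10.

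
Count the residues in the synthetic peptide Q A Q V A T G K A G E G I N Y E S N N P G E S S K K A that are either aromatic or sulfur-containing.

1

Aromatic: F, W, Y. Sulfur-containing: C, M.
Aromatic residues here: Y15 (1).
Sulfur-containing residues here: none (0).
The two groups share no amino acid, so total = 1 + 0 = 1.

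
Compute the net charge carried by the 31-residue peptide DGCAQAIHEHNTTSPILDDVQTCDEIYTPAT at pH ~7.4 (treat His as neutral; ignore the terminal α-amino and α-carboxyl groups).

-6

Near pH 7.4, K and R contribute +1 each, D and E contribute −1 each, and every other side chain (His included, as stated) is uncharged.
Positive (K, R): none → +0.
Negative (D, E): D1, E9, D18, D19, D24, E25 → −6.
Net charge = (+0) + (−6) = −6.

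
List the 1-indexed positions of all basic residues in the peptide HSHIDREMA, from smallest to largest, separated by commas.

Lysine (K), arginine (R), and histidine (H) have basic, nitrogen-containing side chains.
Matching residues: H1, H3, R6.

1, 3, 6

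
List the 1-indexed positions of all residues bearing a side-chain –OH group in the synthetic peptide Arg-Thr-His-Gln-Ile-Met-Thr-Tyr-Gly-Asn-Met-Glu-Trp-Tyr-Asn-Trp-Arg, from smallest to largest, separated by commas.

Serine (S), threonine (T), and tyrosine (Y) each carry a hydroxyl group on the side chain.
Matching residues: Thr2, Thr7, Tyr8, Tyr14.

2, 7, 8, 14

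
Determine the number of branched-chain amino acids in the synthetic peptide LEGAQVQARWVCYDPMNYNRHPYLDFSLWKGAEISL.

7

Valine (V), leucine (L), and isoleucine (I) are the branched-chain amino acids.
Matching residues: L1, V6, V11, L24, L28, I34, L36.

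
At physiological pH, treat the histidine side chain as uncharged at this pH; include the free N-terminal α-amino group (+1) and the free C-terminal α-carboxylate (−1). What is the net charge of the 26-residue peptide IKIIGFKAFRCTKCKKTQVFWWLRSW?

The side chains ionized at physiological pH are Lys/Arg (+1) and Asp/Glu (−1); with His treated as neutral, nothing else contributes.
Positive (K, R): K2, K7, R10, K13, K15, K16, R24 → +7.
Negative (D, E): none → −0.
The N-terminus (+1) and C-terminus (−1) cancel.
Net charge = (+7) + (−0) = +7.

+7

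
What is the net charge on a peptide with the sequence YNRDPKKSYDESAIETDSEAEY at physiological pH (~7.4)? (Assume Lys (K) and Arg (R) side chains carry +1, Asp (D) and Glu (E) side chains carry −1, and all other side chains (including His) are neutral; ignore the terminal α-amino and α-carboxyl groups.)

Positive (K, R): R3, K6, K7 → +3.
Negative (D, E): D4, D10, E11, E15, D17, E19, E21 → −7.
Net charge = (+3) + (−7) = −4.

-4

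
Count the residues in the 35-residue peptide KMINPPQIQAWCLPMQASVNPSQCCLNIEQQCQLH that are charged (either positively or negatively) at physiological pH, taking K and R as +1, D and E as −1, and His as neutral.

2

Charged side chains at pH ~7.4: K, R (positive); D, E (negative).
Matching residues: K1, E29.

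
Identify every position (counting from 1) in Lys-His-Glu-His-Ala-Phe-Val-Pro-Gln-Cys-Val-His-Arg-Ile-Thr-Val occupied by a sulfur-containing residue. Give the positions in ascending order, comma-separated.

Only Cys (C) and Met (M) have a sulfur atom in the side chain.
Matching residues: Cys10.

10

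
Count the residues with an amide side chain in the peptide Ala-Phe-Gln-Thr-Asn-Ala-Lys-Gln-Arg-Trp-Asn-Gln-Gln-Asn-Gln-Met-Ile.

Only N (asparagine) and Q (glutamine) carry a side-chain carboxamide.
Matching residues: Gln3, Asn5, Gln8, Asn11, Gln12, Gln13, Asn14, Gln15.

8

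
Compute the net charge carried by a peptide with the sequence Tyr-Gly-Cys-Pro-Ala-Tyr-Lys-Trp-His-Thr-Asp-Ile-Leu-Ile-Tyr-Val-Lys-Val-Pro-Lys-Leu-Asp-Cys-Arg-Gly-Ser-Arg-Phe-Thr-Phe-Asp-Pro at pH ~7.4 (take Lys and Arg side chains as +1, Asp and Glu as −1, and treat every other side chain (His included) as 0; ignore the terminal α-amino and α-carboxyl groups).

+2

Positive (K, R): Lys7, Lys17, Lys20, Arg24, Arg27 → +5.
Negative (D, E): Asp11, Asp22, Asp31 → −3.
Net charge = (+5) + (−3) = +2.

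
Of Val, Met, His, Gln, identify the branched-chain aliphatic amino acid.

The BCAAs are Val, Leu, and Ile — aliphatic side chains with a branch point.
Of the listed options, only Val belongs to this group.

Val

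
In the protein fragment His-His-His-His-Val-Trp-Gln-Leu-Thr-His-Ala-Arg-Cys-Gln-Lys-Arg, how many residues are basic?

The basic amino acids are Lys (K), Arg (R), and His (H).
Matching residues: His1, His2, His3, His4, His10, Arg12, Lys15, Arg16.

8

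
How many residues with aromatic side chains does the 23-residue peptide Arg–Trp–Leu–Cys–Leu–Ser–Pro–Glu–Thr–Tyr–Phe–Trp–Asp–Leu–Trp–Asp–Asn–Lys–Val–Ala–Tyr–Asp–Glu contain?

6

Phenylalanine (F), tryptophan (W), and tyrosine (Y) have aromatic ring side chains.
Matching residues: Trp2, Tyr10, Phe11, Trp12, Trp15, Tyr21.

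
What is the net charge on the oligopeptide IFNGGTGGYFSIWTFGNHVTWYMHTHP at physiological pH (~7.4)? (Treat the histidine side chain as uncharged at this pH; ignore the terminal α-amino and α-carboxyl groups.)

0

The side chains ionized at physiological pH are Lys/Arg (+1) and Asp/Glu (−1); with His treated as neutral, nothing else contributes.
Positive (K, R): none → +0.
Negative (D, E): none → −0.
Net charge = (+0) + (−0) = 0.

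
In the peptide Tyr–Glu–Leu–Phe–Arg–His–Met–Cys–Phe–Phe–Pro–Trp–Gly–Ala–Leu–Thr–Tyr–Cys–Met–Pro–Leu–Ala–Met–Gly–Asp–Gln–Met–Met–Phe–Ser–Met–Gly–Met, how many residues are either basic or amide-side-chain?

Basic: H, K, R. Amide-side-chain: N, Q.
Basic residues here: Arg5, His6 (2).
Amide-side-chain residues here: Gln26 (1).
The two groups share no amino acid, so total = 2 + 1 = 3.

3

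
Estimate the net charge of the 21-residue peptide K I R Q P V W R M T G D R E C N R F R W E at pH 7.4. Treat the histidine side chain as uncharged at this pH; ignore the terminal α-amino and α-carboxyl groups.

+3

The side chains ionized at physiological pH are Lys/Arg (+1) and Asp/Glu (−1); with His treated as neutral, nothing else contributes.
Positive (K, R): K1, R3, R8, R13, R17, R19 → +6.
Negative (D, E): D12, E14, E21 → −3.
Net charge = (+6) + (−3) = +3.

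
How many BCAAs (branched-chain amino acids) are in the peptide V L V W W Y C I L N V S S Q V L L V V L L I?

V, L, and I make up the branched-chain aliphatic group.
Matching residues: V1, L2, V3, I8, L9, V11, V15, L16, L17, V18, V19, L20, L21, I22.

14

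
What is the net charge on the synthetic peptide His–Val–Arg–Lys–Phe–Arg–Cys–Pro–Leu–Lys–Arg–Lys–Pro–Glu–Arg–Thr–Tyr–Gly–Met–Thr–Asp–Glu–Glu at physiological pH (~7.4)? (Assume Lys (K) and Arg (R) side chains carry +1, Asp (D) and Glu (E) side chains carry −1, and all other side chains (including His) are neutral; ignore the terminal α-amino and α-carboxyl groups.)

+3

Positive (K, R): Arg3, Lys4, Arg6, Lys10, Arg11, Lys12, Arg15 → +7.
Negative (D, E): Glu14, Asp21, Glu22, Glu23 → −4.
Net charge = (+7) + (−4) = +3.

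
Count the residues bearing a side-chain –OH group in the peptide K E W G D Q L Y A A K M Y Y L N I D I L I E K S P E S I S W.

6

The –OH-bearing residues are Ser, Thr (aliphatic alcohols), and Tyr (phenol).
Matching residues: Y8, Y13, Y14, S24, S27, S29.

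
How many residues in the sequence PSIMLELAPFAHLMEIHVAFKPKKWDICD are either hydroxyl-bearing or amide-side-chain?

1

Hydroxyl-bearing: S, T, Y. Amide-side-chain: N, Q.
Hydroxyl-bearing residues here: S2 (1).
Amide-side-chain residues here: none (0).
The two groups share no amino acid, so total = 1 + 0 = 1.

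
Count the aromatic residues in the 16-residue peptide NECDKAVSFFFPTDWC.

4

Phenylalanine (F), tryptophan (W), and tyrosine (Y) have aromatic ring side chains.
Matching residues: F9, F10, F11, W15.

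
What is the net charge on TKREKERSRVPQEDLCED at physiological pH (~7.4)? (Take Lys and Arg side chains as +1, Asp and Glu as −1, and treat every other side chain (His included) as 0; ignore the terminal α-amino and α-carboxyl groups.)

Positive (K, R): K2, R3, K5, R7, R9 → +5.
Negative (D, E): E4, E6, E13, D14, E17, D18 → −6.
Net charge = (+5) + (−6) = −1.

-1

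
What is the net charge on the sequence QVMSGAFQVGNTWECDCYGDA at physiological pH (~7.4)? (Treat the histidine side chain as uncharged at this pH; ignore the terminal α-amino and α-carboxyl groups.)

The side chains ionized at physiological pH are Lys/Arg (+1) and Asp/Glu (−1); with His treated as neutral, nothing else contributes.
Positive (K, R): none → +0.
Negative (D, E): E14, D16, D20 → −3.
Net charge = (+0) + (−3) = −3.

-3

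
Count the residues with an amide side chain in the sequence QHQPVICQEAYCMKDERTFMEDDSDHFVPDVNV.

Only N (asparagine) and Q (glutamine) carry a side-chain carboxamide.
Matching residues: Q1, Q3, Q8, N32.

4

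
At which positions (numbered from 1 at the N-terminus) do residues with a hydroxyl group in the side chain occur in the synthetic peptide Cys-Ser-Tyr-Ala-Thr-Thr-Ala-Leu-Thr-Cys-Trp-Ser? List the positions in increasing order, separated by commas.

Serine (S), threonine (T), and tyrosine (Y) each carry a hydroxyl group on the side chain.
Matching residues: Ser2, Tyr3, Thr5, Thr6, Thr9, Ser12.

2, 3, 5, 6, 9, 12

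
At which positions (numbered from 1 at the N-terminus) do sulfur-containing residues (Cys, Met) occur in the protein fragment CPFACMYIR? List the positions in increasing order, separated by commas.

Matching residues: C1, C5, M6.

1, 5, 6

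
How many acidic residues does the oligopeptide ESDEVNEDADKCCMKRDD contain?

8

Only D (aspartate) and E (glutamate) carry a side-chain carboxylic acid.
Matching residues: E1, D3, E4, E7, D8, D10, D17, D18.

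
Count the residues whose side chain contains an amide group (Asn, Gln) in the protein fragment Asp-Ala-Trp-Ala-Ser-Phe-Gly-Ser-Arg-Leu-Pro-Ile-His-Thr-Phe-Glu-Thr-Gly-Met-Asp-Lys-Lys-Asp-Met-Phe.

0

None of the 25 residues belong to this group.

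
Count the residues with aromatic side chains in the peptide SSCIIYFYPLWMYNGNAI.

5

The aromatic amino acids are Phe (F, benzyl), Trp (W, indole), and Tyr (Y, phenol).
Matching residues: Y6, F7, Y8, W11, Y13.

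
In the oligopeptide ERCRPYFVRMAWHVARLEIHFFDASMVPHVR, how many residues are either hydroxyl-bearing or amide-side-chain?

Hydroxyl-bearing: S, T, Y. Amide-side-chain: N, Q.
Hydroxyl-bearing residues here: Y6, S25 (2).
Amide-side-chain residues here: none (0).
The two groups share no amino acid, so total = 2 + 0 = 2.

2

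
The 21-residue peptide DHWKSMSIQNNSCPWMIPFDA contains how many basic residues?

The basic amino acids are Lys (K), Arg (R), and His (H).
Matching residues: H2, K4.

2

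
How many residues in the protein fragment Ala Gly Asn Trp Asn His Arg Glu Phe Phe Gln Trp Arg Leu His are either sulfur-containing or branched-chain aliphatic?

1

Sulfur-containing: C, M. Branched-chain aliphatic: I, L, V.
Sulfur-containing residues here: none (0).
Branched-chain aliphatic residues here: Leu14 (1).
The two groups share no amino acid, so total = 0 + 1 = 1.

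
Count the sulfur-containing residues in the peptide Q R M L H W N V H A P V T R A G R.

Cysteine (C, thiol) and methionine (M, thioether) are the two sulfur-containing amino acids.
Matching residues: M3.

1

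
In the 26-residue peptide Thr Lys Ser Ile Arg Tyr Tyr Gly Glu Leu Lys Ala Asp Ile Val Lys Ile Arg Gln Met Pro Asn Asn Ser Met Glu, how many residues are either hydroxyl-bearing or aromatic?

Hydroxyl-bearing: S, T, Y. Aromatic: F, W, Y.
Hydroxyl-bearing residues here: Thr1, Ser3, Tyr6, Tyr7, Ser24 (5).
Aromatic residues here: Tyr6, Tyr7 (2).
Y is in both groups, so the 2 Y residues must not be double-counted.
Total = 5 + 2 − 2 = 5.

5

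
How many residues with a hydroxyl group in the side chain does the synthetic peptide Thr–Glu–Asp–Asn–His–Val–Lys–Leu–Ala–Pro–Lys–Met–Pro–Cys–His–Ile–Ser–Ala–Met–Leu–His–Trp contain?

2

The –OH-bearing residues are Ser, Thr (aliphatic alcohols), and Tyr (phenol).
Matching residues: Thr1, Ser17.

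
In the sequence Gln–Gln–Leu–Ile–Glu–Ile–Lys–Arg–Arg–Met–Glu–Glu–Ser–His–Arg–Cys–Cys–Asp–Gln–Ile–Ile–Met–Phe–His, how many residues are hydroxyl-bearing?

1

S, T, and Y are the three residues with a side-chain hydroxyl.
Matching residues: Ser13.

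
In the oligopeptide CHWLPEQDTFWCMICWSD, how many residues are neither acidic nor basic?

14

Acidic: D, E. Basic: K, R, H. All other residues are neither.
Matching residues: C1, W3, L4, P5, Q7, T9, F10, W11, C12, M13, I14, C15, W16, S17.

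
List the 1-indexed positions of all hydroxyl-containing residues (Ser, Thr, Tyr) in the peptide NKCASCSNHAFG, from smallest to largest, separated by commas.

5, 7

Matching residues: S5, S7.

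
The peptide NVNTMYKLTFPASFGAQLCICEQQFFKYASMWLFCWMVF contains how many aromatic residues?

Phenylalanine (F), tryptophan (W), and tyrosine (Y) have aromatic ring side chains.
Matching residues: Y6, F10, F14, F25, F26, Y28, W32, F34, W36, F39.

10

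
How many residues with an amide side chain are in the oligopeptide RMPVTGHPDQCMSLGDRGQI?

2

Asparagine (N) and glutamine (Q) have uncharged amide side chains.
Matching residues: Q10, Q19.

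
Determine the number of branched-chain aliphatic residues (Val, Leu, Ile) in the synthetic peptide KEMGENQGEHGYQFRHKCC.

None of the 19 residues belong to this group.

0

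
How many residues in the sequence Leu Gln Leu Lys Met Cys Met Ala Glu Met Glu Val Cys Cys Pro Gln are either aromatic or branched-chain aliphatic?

Aromatic: F, W, Y. Branched-chain aliphatic: I, L, V.
Aromatic residues here: none (0).
Branched-chain aliphatic residues here: Leu1, Leu3, Val12 (3).
The two groups share no amino acid, so total = 0 + 3 = 3.

3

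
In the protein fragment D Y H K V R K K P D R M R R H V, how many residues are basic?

Lysine (K), arginine (R), and histidine (H) have basic, nitrogen-containing side chains.
Matching residues: H3, K4, R6, K7, K8, R11, R13, R14, H15.

9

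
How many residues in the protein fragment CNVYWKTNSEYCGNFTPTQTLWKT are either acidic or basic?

Acidic: D, E. Basic: H, K, R.
Acidic residues here: E10 (1).
Basic residues here: K6, K23 (2).
The two groups share no amino acid, so total = 1 + 2 = 3.

3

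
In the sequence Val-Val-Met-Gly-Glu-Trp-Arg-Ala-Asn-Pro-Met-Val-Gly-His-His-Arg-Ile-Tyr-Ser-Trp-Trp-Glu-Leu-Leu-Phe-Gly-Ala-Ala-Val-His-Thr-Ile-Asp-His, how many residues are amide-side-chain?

Asparagine (N) and glutamine (Q) have uncharged amide side chains.
Matching residues: Asn9.

1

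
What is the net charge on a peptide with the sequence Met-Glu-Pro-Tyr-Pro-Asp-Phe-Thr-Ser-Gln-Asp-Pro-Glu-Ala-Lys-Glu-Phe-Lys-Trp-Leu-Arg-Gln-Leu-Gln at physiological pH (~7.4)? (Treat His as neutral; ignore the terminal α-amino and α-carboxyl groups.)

-2

Near pH 7.4, K and R contribute +1 each, D and E contribute −1 each, and every other side chain (His included, as stated) is uncharged.
Positive (K, R): Lys15, Lys18, Arg21 → +3.
Negative (D, E): Glu2, Asp6, Asp11, Glu13, Glu16 → −5.
Net charge = (+3) + (−5) = −2.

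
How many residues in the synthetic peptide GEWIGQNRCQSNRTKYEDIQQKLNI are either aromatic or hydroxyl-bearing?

4

Aromatic: F, W, Y. Hydroxyl-bearing: S, T, Y.
Aromatic residues here: W3, Y16 (2).
Hydroxyl-bearing residues here: S11, T14, Y16 (3).
Y is in both groups, so the 1 Y residue must not be double-counted.
Total = 2 + 3 − 1 = 4.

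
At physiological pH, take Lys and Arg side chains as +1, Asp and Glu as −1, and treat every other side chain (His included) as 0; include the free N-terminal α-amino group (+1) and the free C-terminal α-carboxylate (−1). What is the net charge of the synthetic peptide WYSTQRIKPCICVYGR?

+3

Positive (K, R): R6, K8, R16 → +3.
Negative (D, E): none → −0.
The N-terminus (+1) and C-terminus (−1) cancel.
Net charge = (+3) + (−0) = +3.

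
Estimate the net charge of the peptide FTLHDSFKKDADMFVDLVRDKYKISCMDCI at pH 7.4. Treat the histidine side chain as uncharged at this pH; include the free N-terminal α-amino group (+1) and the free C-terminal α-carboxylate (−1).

-1

At pH ~7.4 the Lys and Arg side chains are protonated (+1), the Asp and Glu side chains are deprotonated (−1), and with His taken as neutral all other side chains carry no charge.
Positive (K, R): K8, K9, R19, K21, K23 → +5.
Negative (D, E): D5, D10, D12, D16, D20, D28 → −6.
The N-terminus (+1) and C-terminus (−1) cancel.
Net charge = (+5) + (−6) = −1.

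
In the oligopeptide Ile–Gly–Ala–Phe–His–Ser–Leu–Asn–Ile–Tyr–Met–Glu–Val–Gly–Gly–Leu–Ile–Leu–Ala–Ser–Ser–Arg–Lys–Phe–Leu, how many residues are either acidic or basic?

Acidic: D, E. Basic: H, K, R.
Acidic residues here: Glu12 (1).
Basic residues here: His5, Arg22, Lys23 (3).
The two groups share no amino acid, so total = 1 + 3 = 4.

4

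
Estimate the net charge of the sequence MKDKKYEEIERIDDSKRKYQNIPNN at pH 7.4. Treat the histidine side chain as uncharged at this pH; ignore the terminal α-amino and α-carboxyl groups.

+1

The side chains ionized at physiological pH are Lys/Arg (+1) and Asp/Glu (−1); with His treated as neutral, nothing else contributes.
Positive (K, R): K2, K4, K5, R11, K16, R17, K18 → +7.
Negative (D, E): D3, E7, E8, E10, D13, D14 → −6.
Net charge = (+7) + (−6) = +1.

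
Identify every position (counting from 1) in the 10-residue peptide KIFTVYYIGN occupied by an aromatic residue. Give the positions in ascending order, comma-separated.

F, W, and Y each carry an aromatic ring on the side chain.
Matching residues: F3, Y6, Y7.

3, 6, 7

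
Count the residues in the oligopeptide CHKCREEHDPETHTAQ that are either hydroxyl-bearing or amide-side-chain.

Hydroxyl-bearing: S, T, Y. Amide-side-chain: N, Q.
Hydroxyl-bearing residues here: T12, T14 (2).
Amide-side-chain residues here: Q16 (1).
The two groups share no amino acid, so total = 2 + 1 = 3.

3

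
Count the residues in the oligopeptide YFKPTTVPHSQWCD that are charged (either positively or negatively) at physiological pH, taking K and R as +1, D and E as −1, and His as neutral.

2

Charged side chains at pH ~7.4: K, R (positive); D, E (negative).
Matching residues: K3, D14.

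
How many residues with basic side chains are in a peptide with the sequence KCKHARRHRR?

Lysine (K), arginine (R), and histidine (H) have basic, nitrogen-containing side chains.
Matching residues: K1, K3, H4, R6, R7, H8, R9, R10.

8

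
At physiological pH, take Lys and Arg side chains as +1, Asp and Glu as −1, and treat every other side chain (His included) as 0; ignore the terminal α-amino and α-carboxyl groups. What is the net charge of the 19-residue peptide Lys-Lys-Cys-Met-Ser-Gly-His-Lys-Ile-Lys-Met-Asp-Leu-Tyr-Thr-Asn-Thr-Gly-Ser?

Positive (K, R): Lys1, Lys2, Lys8, Lys10 → +4.
Negative (D, E): Asp12 → −1.
Net charge = (+4) + (−1) = +3.

+3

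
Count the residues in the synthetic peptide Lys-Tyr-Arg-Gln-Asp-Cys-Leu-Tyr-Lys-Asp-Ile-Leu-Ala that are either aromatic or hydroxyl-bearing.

2

Aromatic: F, W, Y. Hydroxyl-bearing: S, T, Y.
Aromatic residues here: Tyr2, Tyr8 (2).
Hydroxyl-bearing residues here: Tyr2, Tyr8 (2).
Y is in both groups, so the 2 Y residues must not be double-counted.
Total = 2 + 2 − 2 = 2.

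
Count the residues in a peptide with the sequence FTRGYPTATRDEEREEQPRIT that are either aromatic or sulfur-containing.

Aromatic: F, W, Y. Sulfur-containing: C, M.
Aromatic residues here: F1, Y5 (2).
Sulfur-containing residues here: none (0).
The two groups share no amino acid, so total = 2 + 0 = 2.

2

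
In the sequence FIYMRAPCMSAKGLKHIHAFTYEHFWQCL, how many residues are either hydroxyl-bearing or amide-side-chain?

5

Hydroxyl-bearing: S, T, Y. Amide-side-chain: N, Q.
Hydroxyl-bearing residues here: Y3, S10, T21, Y22 (4).
Amide-side-chain residues here: Q27 (1).
The two groups share no amino acid, so total = 4 + 1 = 5.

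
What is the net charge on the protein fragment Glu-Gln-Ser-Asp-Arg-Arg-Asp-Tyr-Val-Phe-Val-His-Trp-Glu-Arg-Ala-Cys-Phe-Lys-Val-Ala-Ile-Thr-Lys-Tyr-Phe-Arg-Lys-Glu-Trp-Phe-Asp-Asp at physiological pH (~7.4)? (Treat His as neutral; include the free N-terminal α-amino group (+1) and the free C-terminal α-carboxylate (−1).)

0

At pH ~7.4 the Lys and Arg side chains are protonated (+1), the Asp and Glu side chains are deprotonated (−1), and with His taken as neutral all other side chains carry no charge.
Positive (K, R): Arg5, Arg6, Arg15, Lys19, Lys24, Arg27, Lys28 → +7.
Negative (D, E): Glu1, Asp4, Asp7, Glu14, Glu29, Asp32, Asp33 → −7.
The N-terminus (+1) and C-terminus (−1) cancel.
Net charge = (+7) + (−7) = 0.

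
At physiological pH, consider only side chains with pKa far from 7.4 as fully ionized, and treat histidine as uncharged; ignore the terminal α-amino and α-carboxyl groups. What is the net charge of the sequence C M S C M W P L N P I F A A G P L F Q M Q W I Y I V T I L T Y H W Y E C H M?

At pH ~7.4 the Lys and Arg side chains are protonated (+1), the Asp and Glu side chains are deprotonated (−1), and with His taken as neutral all other side chains carry no charge.
Positive (K, R): none → +0.
Negative (D, E): E35 → −1.
Net charge = (+0) + (−1) = −1.

-1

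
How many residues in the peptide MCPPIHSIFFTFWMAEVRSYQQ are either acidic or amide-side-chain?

3

Acidic: D, E. Amide-side-chain: N, Q.
Acidic residues here: E16 (1).
Amide-side-chain residues here: Q21, Q22 (2).
The two groups share no amino acid, so total = 1 + 2 = 3.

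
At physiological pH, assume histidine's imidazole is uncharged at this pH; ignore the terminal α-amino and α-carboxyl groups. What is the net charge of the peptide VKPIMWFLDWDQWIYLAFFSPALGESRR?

The side chains ionized at physiological pH are Lys/Arg (+1) and Asp/Glu (−1); with His treated as neutral, nothing else contributes.
Positive (K, R): K2, R27, R28 → +3.
Negative (D, E): D9, D11, E25 → −3.
Net charge = (+3) + (−3) = 0.

0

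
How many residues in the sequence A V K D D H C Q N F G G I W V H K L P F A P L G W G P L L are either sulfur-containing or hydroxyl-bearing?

1

Sulfur-containing: C, M. Hydroxyl-bearing: S, T, Y.
Sulfur-containing residues here: C7 (1).
Hydroxyl-bearing residues here: none (0).
The two groups share no amino acid, so total = 1 + 0 = 1.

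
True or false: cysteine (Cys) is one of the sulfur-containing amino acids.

Cysteine (C, thiol) and methionine (M, thioether) are the two sulfur-containing amino acids.
Cysteine is in this group.

True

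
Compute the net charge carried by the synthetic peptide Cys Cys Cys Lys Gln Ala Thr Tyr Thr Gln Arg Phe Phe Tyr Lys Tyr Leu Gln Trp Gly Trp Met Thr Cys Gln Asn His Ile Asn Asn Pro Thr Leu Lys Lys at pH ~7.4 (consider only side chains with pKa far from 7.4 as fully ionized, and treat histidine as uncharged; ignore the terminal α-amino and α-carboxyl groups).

+5

At pH ~7.4 the Lys and Arg side chains are protonated (+1), the Asp and Glu side chains are deprotonated (−1), and with His taken as neutral all other side chains carry no charge.
Positive (K, R): Lys4, Arg11, Lys15, Lys34, Lys35 → +5.
Negative (D, E): none → −0.
Net charge = (+5) + (−0) = +5.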